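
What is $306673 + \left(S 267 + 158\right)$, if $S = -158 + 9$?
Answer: $267048$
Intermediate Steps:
$S = -149$
$306673 + \left(S 267 + 158\right) = 306673 + \left(\left(-149\right) 267 + 158\right) = 306673 + \left(-39783 + 158\right) = 306673 - 39625 = 267048$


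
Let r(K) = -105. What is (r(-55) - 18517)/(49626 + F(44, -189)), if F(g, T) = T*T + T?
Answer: -9311/42579 ≈ -0.21868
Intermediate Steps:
F(g, T) = T + T² (F(g, T) = T² + T = T + T²)
(r(-55) - 18517)/(49626 + F(44, -189)) = (-105 - 18517)/(49626 - 189*(1 - 189)) = -18622/(49626 - 189*(-188)) = -18622/(49626 + 35532) = -18622/85158 = -18622*1/85158 = -9311/42579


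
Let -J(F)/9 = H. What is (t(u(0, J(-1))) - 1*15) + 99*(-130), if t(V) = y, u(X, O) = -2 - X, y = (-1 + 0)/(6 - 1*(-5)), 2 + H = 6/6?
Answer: -141736/11 ≈ -12885.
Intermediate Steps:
H = -1 (H = -2 + 6/6 = -2 + 6*(1/6) = -2 + 1 = -1)
J(F) = 9 (J(F) = -9*(-1) = 9)
y = -1/11 (y = -1/(6 + 5) = -1/11 ≈ -0.090909)
t(V) = -1/11
(t(u(0, J(-1))) - 1*15) + 99*(-130) = (-1/11 - 1*15) + 99*(-130) = (-1/11 - 15) - 12870 = -166/11 - 12870 = -141736/11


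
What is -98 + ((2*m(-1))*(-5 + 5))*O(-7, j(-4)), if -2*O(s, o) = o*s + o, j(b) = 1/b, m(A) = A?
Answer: -98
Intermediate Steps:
j(b) = 1/b
O(s, o) = -o/2 - o*s/2 (O(s, o) = -(o*s + o)/2 = -(o + o*s)/2 = -o/2 - o*s/2)
-98 + ((2*m(-1))*(-5 + 5))*O(-7, j(-4)) = -98 + ((2*(-1))*(-5 + 5))*(-½*(1 - 7)/(-4)) = -98 + (-2*0)*(-½*(-¼)*(-6)) = -98 + 0*(-¾) = -98 + 0 = -98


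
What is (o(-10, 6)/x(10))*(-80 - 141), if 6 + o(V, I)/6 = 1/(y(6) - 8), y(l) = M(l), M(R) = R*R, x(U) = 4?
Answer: 110721/56 ≈ 1977.2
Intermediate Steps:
M(R) = R²
y(l) = l²
o(V, I) = -501/14 (o(V, I) = -36 + 6/(6² - 8) = -36 + 6/(36 - 8) = -36 + 6/28 = -36 + 6*(1/28) = -36 + 3/14 = -501/14)
(o(-10, 6)/x(10))*(-80 - 141) = (-501/14/4)*(-80 - 141) = -501/14*¼*(-221) = -501/56*(-221) = 110721/56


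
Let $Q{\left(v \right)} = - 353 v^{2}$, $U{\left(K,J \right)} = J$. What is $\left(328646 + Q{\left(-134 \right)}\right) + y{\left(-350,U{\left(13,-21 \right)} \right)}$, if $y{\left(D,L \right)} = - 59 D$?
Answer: $-5989172$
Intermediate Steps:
$\left(328646 + Q{\left(-134 \right)}\right) + y{\left(-350,U{\left(13,-21 \right)} \right)} = \left(328646 - 353 \left(-134\right)^{2}\right) - -20650 = \left(328646 - 6338468\right) + 20650 = -6009822 + 20650 = -5989172$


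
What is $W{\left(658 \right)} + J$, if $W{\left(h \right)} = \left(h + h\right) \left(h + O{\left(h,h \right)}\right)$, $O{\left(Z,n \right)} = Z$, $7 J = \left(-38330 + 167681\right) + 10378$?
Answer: $\frac{12262721}{7} \approx 1.7518 \cdot 10^{6}$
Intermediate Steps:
$J = \frac{139729}{7}$ ($J = \frac{\left(-38330 + 167681\right) + 10378}{7} = \frac{129351 + 10378}{7} = \frac{1}{7} \cdot 139729 = \frac{139729}{7} \approx 19961.0$)
$W{\left(h \right)} = 4 h^{2}$ ($W{\left(h \right)} = \left(h + h\right) \left(h + h\right) = 2 h 2 h = 4 h^{2}$)
$W{\left(658 \right)} + J = 4 \cdot 658^{2} + \frac{139729}{7} = 4 \cdot 432964 + \frac{139729}{7} = 1731856 + \frac{139729}{7} = \frac{12262721}{7}$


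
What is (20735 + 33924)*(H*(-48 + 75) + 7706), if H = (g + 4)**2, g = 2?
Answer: 474330802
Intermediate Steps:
H = 36 (H = (2 + 4)**2 = 6**2 = 36)
(20735 + 33924)*(H*(-48 + 75) + 7706) = (20735 + 33924)*(36*(-48 + 75) + 7706) = 54659*(36*27 + 7706) = 54659*(972 + 7706) = 54659*8678 = 474330802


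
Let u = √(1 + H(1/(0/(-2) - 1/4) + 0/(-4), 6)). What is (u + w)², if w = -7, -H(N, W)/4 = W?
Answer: (7 - I*√23)² ≈ 26.0 - 67.142*I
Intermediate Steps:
H(N, W) = -4*W
u = I*√23 (u = √(1 - 4*6) = √(1 - 24) = √(-23) = I*√23 ≈ 4.7958*I)
(u + w)² = (I*√23 - 7)² = (-7 + I*√23)²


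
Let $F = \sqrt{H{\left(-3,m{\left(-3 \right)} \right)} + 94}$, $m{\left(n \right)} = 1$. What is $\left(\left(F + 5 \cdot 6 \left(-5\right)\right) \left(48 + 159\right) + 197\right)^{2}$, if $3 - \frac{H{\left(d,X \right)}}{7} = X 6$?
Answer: $955035586 - 12773142 \sqrt{73} \approx 8.459 \cdot 10^{8}$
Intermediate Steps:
$H{\left(d,X \right)} = 21 - 42 X$ ($H{\left(d,X \right)} = 21 - 7 X 6 = 21 - 7 \cdot 6 X = 21 - 42 X$)
$F = \sqrt{73}$ ($F = \sqrt{\left(21 - 42\right) + 94} = \sqrt{-21 + 94} = \sqrt{73} \approx 8.544$)
$\left(\left(F + 5 \cdot 6 \left(-5\right)\right) \left(48 + 159\right) + 197\right)^{2} = \left(\left(\sqrt{73} + 5 \cdot 6 \left(-5\right)\right) \left(48 + 159\right) + 197\right)^{2} = \left(\left(\sqrt{73} + 30 \left(-5\right)\right) 207 + 197\right)^{2} = \left(\left(\sqrt{73} - 150\right) 207 + 197\right)^{2} = \left(\left(-150 + \sqrt{73}\right) 207 + 197\right)^{2} = \left(\left(-31050 + 207 \sqrt{73}\right) + 197\right)^{2} = \left(-30853 + 207 \sqrt{73}\right)^{2}$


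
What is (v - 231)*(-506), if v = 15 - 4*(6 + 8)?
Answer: 137632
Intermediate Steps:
v = -41 (v = 15 - 4*14 = 15 - 56 = -41)
(v - 231)*(-506) = (-41 - 231)*(-506) = -272*(-506) = 137632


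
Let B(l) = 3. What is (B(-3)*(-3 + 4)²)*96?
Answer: 288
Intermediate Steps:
(B(-3)*(-3 + 4)²)*96 = (3*(-3 + 4)²)*96 = (3*1²)*96 = (3*1)*96 = 3*96 = 288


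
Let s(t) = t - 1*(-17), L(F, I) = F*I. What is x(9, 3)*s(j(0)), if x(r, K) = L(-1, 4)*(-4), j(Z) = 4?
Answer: 336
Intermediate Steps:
s(t) = 17 + t (s(t) = t + 17 = 17 + t)
x(r, K) = 16 (x(r, K) = -1*4*(-4) = -4*(-4) = 16)
x(9, 3)*s(j(0)) = 16*(17 + 4) = 16*21 = 336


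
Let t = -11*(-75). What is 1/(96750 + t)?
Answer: 1/97575 ≈ 1.0249e-5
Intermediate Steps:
t = 825
1/(96750 + t) = 1/(96750 + 825) = 1/97575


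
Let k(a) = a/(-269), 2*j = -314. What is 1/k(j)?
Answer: 269/157 ≈ 1.7134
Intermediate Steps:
j = -157 (j = (½)*(-314) = -157)
k(a) = -a/269 (k(a) = a*(-1/269) = -a/269)
1/k(j) = 1/(-1/269*(-157)) = 1/(157/269) = 269/157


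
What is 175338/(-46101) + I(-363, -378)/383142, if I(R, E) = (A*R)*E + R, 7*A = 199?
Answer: 12514955771/1962581038 ≈ 6.3768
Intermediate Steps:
A = 199/7 (A = (1/7)*199 = 199/7 ≈ 28.429)
I(R, E) = R + 199*E*R/7 (I(R, E) = (199*R/7)*E + R = 199*E*R/7 + R = R + 199*E*R/7)
175338/(-46101) + I(-363, -378)/383142 = 175338/(-46101) + ((1/7)*(-363)*(7 + 199*(-378)))/383142 = 175338*(-1/46101) + ((1/7)*(-363)*(7 - 75222))*(1/383142) = -58446/15367 + ((1/7)*(-363)*(-75215))*(1/383142) = -58446/15367 + 3900435*(1/383142) = -58446/15367 + 1300145/127714 = 12514955771/1962581038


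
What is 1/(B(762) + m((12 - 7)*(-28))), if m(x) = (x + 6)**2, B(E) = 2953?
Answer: 1/20909 ≈ 4.7826e-5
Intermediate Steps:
m(x) = (6 + x)**2
1/(B(762) + m((12 - 7)*(-28))) = 1/(2953 + (6 + (12 - 7)*(-28))**2) = 1/(2953 + (6 + 5*(-28))**2) = 1/(2953 + (6 - 140)**2) = 1/(2953 + (-134)**2) = 1/(2953 + 17956) = 1/20909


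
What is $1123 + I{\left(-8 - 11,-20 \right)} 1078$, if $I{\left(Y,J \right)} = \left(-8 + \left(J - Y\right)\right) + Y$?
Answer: $-29061$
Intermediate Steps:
$I{\left(Y,J \right)} = -8 + J$ ($I{\left(Y,J \right)} = \left(-8 + J - Y\right) + Y = -8 + J$)
$1123 + I{\left(-8 - 11,-20 \right)} 1078 = 1123 + \left(-8 - 20\right) 1078 = 1123 - 30184 = -29061$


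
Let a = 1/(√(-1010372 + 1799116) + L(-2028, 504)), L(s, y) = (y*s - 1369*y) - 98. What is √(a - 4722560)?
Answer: √(-16171802232322 + 18890240*√197186)/(2*√(856093 - √197186)) ≈ 2173.1*I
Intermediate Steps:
L(s, y) = -98 - 1369*y + s*y (L(s, y) = (s*y - 1369*y) - 98 = (-1369*y + s*y) - 98 = -98 - 1369*y + s*y)
a = 1/(-1712186 + 2*√197186) (a = 1/(√(-1010372 + 1799116) + (-98 - 1369*504 - 2028*504)) = 1/(√788744 + (-98 - 689976 - 1022112)) = 1/(2*√197186 - 1712186) = 1/(-1712186 + 2*√197186) ≈ -5.8435e-7)
√(a - 4722560) = √((-856093/1465790054926 - √197186/1465790054926) - 4722560) = √(-6922281481792186653/1465790054926 - √197186/1465790054926)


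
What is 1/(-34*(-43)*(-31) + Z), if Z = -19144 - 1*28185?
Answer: -1/92651 ≈ -1.0793e-5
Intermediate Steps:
Z = -47329 (Z = -19144 - 28185 = -47329)
1/(-34*(-43)*(-31) + Z) = 1/(-34*(-43)*(-31) - 47329) = 1/(1462*(-31) - 47329) = 1/(-45322 - 47329) = 1/(-92651) = -1/92651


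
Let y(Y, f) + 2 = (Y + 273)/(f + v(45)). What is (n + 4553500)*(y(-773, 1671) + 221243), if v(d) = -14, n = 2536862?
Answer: 2599297192022994/1657 ≈ 1.5687e+12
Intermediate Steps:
y(Y, f) = -2 + (273 + Y)/(-14 + f) (y(Y, f) = -2 + (Y + 273)/(f - 14) = -2 + (273 + Y)/(-14 + f))
(n + 4553500)*(y(-773, 1671) + 221243) = (2536862 + 4553500)*((301 - 773 - 2*1671)/(-14 + 1671) + 221243) = 7090362*((301 - 773 - 3342)/1657 + 221243) = 7090362*((1/1657)*(-3814) + 221243) = 7090362*(-3814/1657 + 221243) = 7090362*(366595837/1657) = 2599297192022994/1657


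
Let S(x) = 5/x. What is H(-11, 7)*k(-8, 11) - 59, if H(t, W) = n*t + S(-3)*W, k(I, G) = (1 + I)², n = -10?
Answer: 14278/3 ≈ 4759.3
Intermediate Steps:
H(t, W) = -10*t - 5*W/3 (H(t, W) = -10*t + (5/(-3))*W = -10*t + (5*(-⅓))*W = -10*t - 5*W/3)
H(-11, 7)*k(-8, 11) - 59 = (-10*(-11) - 5/3*7)*(1 - 8)² - 59 = (110 - 35/3)*(-7)² - 59 = (295/3)*49 - 59 = 14455/3 - 59 = 14278/3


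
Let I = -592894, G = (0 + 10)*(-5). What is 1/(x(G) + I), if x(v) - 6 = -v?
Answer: -1/592838 ≈ -1.6868e-6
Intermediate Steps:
G = -50 (G = 10*(-5) = -50)
x(v) = 6 - v
1/(x(G) + I) = 1/((6 - 1*(-50)) - 592894) = 1/((6 + 50) - 592894) = 1/(56 - 592894) = 1/(-592838) = -1/592838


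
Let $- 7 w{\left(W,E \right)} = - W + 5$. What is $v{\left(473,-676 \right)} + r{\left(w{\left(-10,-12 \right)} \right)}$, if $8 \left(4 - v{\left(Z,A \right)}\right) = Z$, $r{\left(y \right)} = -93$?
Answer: $- \frac{1185}{8} \approx -148.13$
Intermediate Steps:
$w{\left(W,E \right)} = - \frac{5}{7} + \frac{W}{7}$ ($w{\left(W,E \right)} = - \frac{- W + 5}{7} = - \frac{5 - W}{7} = - \frac{5}{7} + \frac{W}{7}$)
$v{\left(Z,A \right)} = 4 - \frac{Z}{8}$
$v{\left(473,-676 \right)} + r{\left(w{\left(-10,-12 \right)} \right)} = \left(4 - \frac{473}{8}\right) - 93 = - \frac{441}{8} - 93 = - \frac{1185}{8}$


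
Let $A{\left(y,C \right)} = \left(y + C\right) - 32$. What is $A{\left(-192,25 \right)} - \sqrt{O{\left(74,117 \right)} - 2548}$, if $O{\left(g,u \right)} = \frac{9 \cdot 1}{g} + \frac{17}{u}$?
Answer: $-199 - \frac{i \sqrt{21220058626}}{2886} \approx -199.0 - 50.475 i$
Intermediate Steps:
$A{\left(y,C \right)} = -32 + C + y$ ($A{\left(y,C \right)} = \left(C + y\right) - 32 = -32 + C + y$)
$O{\left(g,u \right)} = \frac{9}{g} + \frac{17}{u}$
$A{\left(-192,25 \right)} - \sqrt{O{\left(74,117 \right)} - 2548} = \left(-32 + 25 - 192\right) - \sqrt{\left(\frac{9}{74} + \frac{17}{117}\right) - 2548} = -199 - \sqrt{\left(9 \cdot \frac{1}{74} + 17 \cdot \frac{1}{117}\right) - 2548} = -199 - \sqrt{\left(\frac{9}{74} + \frac{17}{117}\right) - 2548} = -199 - \sqrt{\frac{2311}{8658} - 2548} = -199 - \sqrt{- \frac{22058273}{8658}} = -199 - \frac{i \sqrt{21220058626}}{2886}$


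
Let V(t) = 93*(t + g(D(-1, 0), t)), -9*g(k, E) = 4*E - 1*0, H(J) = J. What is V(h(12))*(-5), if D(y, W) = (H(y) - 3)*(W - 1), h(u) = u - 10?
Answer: -1550/3 ≈ -516.67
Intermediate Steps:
h(u) = -10 + u
D(y, W) = (-1 + W)*(-3 + y) (D(y, W) = (y - 3)*(W - 1) = (-3 + y)*(-1 + W) = (-1 + W)*(-3 + y))
g(k, E) = -4*E/9 (g(k, E) = -(4*E - 1*0)/9 = -(4*E + 0)/9 = -4*E/9)
V(t) = 155*t/3 (V(t) = 93*(t - 4*t/9) = 93*(5*t/9) = 155*t/3)
V(h(12))*(-5) = (155*(-10 + 12)/3)*(-5) = ((155/3)*2)*(-5) = (310/3)*(-5) = -1550/3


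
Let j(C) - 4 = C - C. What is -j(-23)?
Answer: -4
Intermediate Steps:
j(C) = 4 (j(C) = 4 + (C - C) = 4 + 0 = 4)
-j(-23) = -1*4 = -4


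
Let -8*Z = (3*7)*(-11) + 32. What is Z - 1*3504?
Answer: -27833/8 ≈ -3479.1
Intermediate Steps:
Z = 199/8 (Z = -((3*7)*(-11) + 32)/8 = -(21*(-11) + 32)/8 = -(-231 + 32)/8 = -⅛*(-199) = 199/8 ≈ 24.875)
Z - 1*3504 = 199/8 - 1*3504 = 199/8 - 3504 = -27833/8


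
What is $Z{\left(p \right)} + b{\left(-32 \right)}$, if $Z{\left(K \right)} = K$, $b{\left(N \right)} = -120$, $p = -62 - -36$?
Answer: $-146$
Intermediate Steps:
$p = -26$ ($p = -62 + 36 = -26$)
$Z{\left(p \right)} + b{\left(-32 \right)} = -26 - 120 = -146$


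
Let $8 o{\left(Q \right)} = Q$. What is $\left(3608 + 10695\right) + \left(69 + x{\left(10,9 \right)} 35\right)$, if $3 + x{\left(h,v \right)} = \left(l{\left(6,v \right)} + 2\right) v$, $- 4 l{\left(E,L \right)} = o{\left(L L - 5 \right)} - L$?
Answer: $\frac{118861}{8} \approx 14858.0$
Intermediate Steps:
$o{\left(Q \right)} = \frac{Q}{8}$
$l{\left(E,L \right)} = \frac{5}{32} - \frac{L^{2}}{32} + \frac{L}{4}$ ($l{\left(E,L \right)} = - \frac{\frac{L L - 5}{8} - L}{4} = - \frac{\frac{L^{2} - 5}{8} - L}{4} = - \frac{\frac{-5 + L^{2}}{8} - L}{4} = - \frac{\left(- \frac{5}{8} + \frac{L^{2}}{8}\right) - L}{4} = - \frac{- \frac{5}{8} - L + \frac{L^{2}}{8}}{4} = \frac{5}{32} - \frac{L^{2}}{32} + \frac{L}{4}$)
$x{\left(h,v \right)} = -3 + v \left(\frac{69}{32} - \frac{v^{2}}{32} + \frac{v}{4}\right)$ ($x{\left(h,v \right)} = -3 + \left(\left(\frac{5}{32} - \frac{v^{2}}{32} + \frac{v}{4}\right) + 2\right) v = -3 + \left(\frac{69}{32} - \frac{v^{2}}{32} + \frac{v}{4}\right) v = -3 + v \left(\frac{69}{32} - \frac{v^{2}}{32} + \frac{v}{4}\right)$)
$\left(3608 + 10695\right) + \left(69 + x{\left(10,9 \right)} 35\right) = \left(3608 + 10695\right) + \left(69 + \left(-3 - \frac{9^{3}}{32} + \frac{9^{2}}{4} + \frac{69}{32} \cdot 9\right) 35\right) = 14303 + \left(69 + \left(-3 - \frac{729}{32} + \frac{1}{4} \cdot 81 + \frac{621}{32}\right) 35\right) = 14303 + \left(69 + \left(-3 - \frac{729}{32} + \frac{81}{4} + \frac{621}{32}\right) 35\right) = 14303 + \left(69 + \frac{111}{8} \cdot 35\right) = 14303 + \left(69 + \frac{3885}{8}\right) = 14303 + \frac{4437}{8} = \frac{118861}{8}$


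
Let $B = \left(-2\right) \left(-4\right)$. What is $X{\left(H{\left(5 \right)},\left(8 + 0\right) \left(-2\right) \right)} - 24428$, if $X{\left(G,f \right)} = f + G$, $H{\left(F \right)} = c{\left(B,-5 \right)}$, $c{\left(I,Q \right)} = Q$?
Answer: $-24449$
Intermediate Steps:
$B = 8$
$H{\left(F \right)} = -5$
$X{\left(G,f \right)} = G + f$
$X{\left(H{\left(5 \right)},\left(8 + 0\right) \left(-2\right) \right)} - 24428 = \left(-5 + \left(8 + 0\right) \left(-2\right)\right) - 24428 = \left(-5 + 8 \left(-2\right)\right) - 24428 = \left(-5 - 16\right) - 24428 = -21 - 24428 = -24449$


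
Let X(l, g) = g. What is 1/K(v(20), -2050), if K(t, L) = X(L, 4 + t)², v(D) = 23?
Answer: 1/729 ≈ 0.0013717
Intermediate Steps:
K(t, L) = (4 + t)²
1/K(v(20), -2050) = 1/((4 + 23)²) = 1/(27²) = 1/729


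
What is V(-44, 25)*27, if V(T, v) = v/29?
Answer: 675/29 ≈ 23.276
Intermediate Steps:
V(T, v) = v/29 (V(T, v) = v*(1/29) = v/29)
V(-44, 25)*27 = ((1/29)*25)*27 = (25/29)*27 = 675/29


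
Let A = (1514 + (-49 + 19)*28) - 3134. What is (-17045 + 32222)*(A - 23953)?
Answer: -400870101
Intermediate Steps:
A = -2460 (A = (1514 - 30*28) - 3134 = (1514 - 840) - 3134 = 674 - 3134 = -2460)
(-17045 + 32222)*(A - 23953) = (-17045 + 32222)*(-2460 - 23953) = 15177*(-26413) = -400870101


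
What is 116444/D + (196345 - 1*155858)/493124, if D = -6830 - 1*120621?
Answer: -52261222419/62849146924 ≈ -0.83153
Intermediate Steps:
D = -127451 (D = -6830 - 120621 = -127451)
116444/D + (196345 - 1*155858)/493124 = 116444/(-127451) + (196345 - 1*155858)/493124 = 116444*(-1/127451) + (196345 - 155858)*(1/493124) = -116444/127451 + 40487*(1/493124) = -116444/127451 + 40487/493124 = -52261222419/62849146924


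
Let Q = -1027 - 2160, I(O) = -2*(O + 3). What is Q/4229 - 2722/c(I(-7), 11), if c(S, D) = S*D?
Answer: -5895897/186076 ≈ -31.685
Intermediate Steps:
I(O) = -6 - 2*O (I(O) = -2*(3 + O) = -6 - 2*O)
Q = -3187
c(S, D) = D*S
Q/4229 - 2722/c(I(-7), 11) = -3187/4229 - 2722*1/(11*(-6 - 2*(-7))) = -3187*1/4229 - 2722*1/(11*(-6 + 14)) = -3187/4229 - 2722/(11*8) = -3187/4229 - 2722/88 = -3187/4229 - 2722*1/88 = -3187/4229 - 1361/44 = -5895897/186076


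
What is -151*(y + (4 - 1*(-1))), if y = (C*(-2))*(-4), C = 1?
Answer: -1963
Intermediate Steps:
y = 8 (y = (1*(-2))*(-4) = -2*(-4) = 8)
-151*(y + (4 - 1*(-1))) = -151*(8 + (4 - 1*(-1))) = -151*(8 + (4 + 1)) = -151*(8 + 5) = -151*13 = -1963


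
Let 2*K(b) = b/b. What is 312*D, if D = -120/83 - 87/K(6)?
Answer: -4543344/83 ≈ -54739.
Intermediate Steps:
K(b) = ½ (K(b) = (b/b)/2 = (½)*1 = ½)
D = -14562/83 (D = -120/83 - 87/½ = -120*1/83 - 87*2 = -120/83 - 174 = -14562/83 ≈ -175.45)
312*D = 312*(-14562/83) = -4543344/83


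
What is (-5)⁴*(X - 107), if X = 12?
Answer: -59375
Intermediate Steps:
(-5)⁴*(X - 107) = (-5)⁴*(12 - 107) = 625*(-95) = -59375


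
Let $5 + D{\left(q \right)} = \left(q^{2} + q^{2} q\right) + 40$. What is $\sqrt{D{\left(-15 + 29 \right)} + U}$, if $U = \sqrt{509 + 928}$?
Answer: $\sqrt{2975 + \sqrt{1437}} \approx 54.89$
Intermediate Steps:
$D{\left(q \right)} = 35 + q^{2} + q^{3}$ ($D{\left(q \right)} = -5 + \left(\left(q^{2} + q^{2} q\right) + 40\right) = -5 + \left(\left(q^{2} + q^{3}\right) + 40\right) = -5 + \left(40 + q^{2} + q^{3}\right) = 35 + q^{2} + q^{3}$)
$U = \sqrt{1437} \approx 37.908$
$\sqrt{D{\left(-15 + 29 \right)} + U} = \sqrt{\left(35 + \left(-15 + 29\right)^{2} + \left(-15 + 29\right)^{3}\right) + \sqrt{1437}} = \sqrt{\left(35 + 14^{2} + 14^{3}\right) + \sqrt{1437}} = \sqrt{\left(35 + 196 + 2744\right) + \sqrt{1437}} = \sqrt{2975 + \sqrt{1437}}$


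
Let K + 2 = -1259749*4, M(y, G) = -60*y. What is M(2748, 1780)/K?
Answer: 27480/839833 ≈ 0.032721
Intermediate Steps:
K = -5038998 (K = -2 - 1259749*4 = -2 - 5038996 = -5038998)
M(2748, 1780)/K = -60*2748/(-5038998) = -164880*(-1/5038998) = 27480/839833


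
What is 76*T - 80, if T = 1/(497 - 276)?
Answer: -17604/221 ≈ -79.656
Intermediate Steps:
T = 1/221 ≈ 0.0045249
76*T - 80 = 76*(1/221) - 80 = 76/221 - 80 = -17604/221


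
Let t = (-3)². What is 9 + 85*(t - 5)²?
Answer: 1369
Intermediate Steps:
t = 9
9 + 85*(t - 5)² = 9 + 85*(9 - 5)² = 9 + 85*4² = 9 + 85*16 = 9 + 1360 = 1369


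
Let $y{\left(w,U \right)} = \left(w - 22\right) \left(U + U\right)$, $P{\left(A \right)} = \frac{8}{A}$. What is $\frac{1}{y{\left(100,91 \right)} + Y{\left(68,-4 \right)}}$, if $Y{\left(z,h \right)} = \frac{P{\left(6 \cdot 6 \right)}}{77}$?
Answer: $\frac{693}{9837830} \approx 7.0442 \cdot 10^{-5}$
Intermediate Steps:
$Y{\left(z,h \right)} = \frac{2}{693}$ ($Y{\left(z,h \right)} = \frac{8 \frac{1}{6 \cdot 6}}{77} = \frac{8}{36} \cdot \frac{1}{77} = 8 \cdot \frac{1}{36} \cdot \frac{1}{77} = \frac{2}{9} \cdot \frac{1}{77} = \frac{2}{693}$)
$y{\left(w,U \right)} = 2 U \left(-22 + w\right)$ ($y{\left(w,U \right)} = \left(-22 + w\right) 2 U = 2 U \left(-22 + w\right)$)
$\frac{1}{y{\left(100,91 \right)} + Y{\left(68,-4 \right)}} = \frac{1}{2 \cdot 91 \left(-22 + 100\right) + \frac{2}{693}} = \frac{1}{2 \cdot 91 \cdot 78 + \frac{2}{693}} = \frac{1}{14196 + \frac{2}{693}} = \frac{1}{\frac{9837830}{693}} = \frac{693}{9837830}$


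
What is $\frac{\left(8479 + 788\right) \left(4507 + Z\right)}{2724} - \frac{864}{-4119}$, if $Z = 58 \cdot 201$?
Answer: $\frac{68559211009}{1246684} \approx 54993.0$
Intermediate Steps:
$Z = 11658$
$\frac{\left(8479 + 788\right) \left(4507 + Z\right)}{2724} - \frac{864}{-4119} = \frac{\left(8479 + 788\right) \left(4507 + 11658\right)}{2724} - \frac{864}{-4119} = 9267 \cdot 16165 \cdot \frac{1}{2724} - - \frac{288}{1373} = 149801055 \cdot \frac{1}{2724} + \frac{288}{1373} = \frac{49933685}{908} + \frac{288}{1373} = \frac{68559211009}{1246684}$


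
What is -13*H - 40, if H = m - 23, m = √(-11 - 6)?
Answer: 259 - 13*I*√17 ≈ 259.0 - 53.6*I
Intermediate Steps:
m = I*√17 (m = √(-17) = I*√17 ≈ 4.1231*I)
H = -23 + I*√17 (H = I*√17 - 23 = -23 + I*√17 ≈ -23.0 + 4.1231*I)
-13*H - 40 = -13*(-23 + I*√17) - 40 = (299 - 13*I*√17) - 40 = 259 - 13*I*√17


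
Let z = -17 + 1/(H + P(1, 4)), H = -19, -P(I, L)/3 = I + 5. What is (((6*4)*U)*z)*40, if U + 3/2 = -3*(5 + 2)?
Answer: 13608000/37 ≈ 3.6778e+5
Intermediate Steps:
P(I, L) = -15 - 3*I (P(I, L) = -3*(I + 5) = -3*(5 + I) = -15 - 3*I)
U = -45/2 (U = -3/2 - 3*(5 + 2) = -3/2 - 3*7 = -3/2 - 21 = -45/2 ≈ -22.500)
z = -630/37 (z = -17 + 1/(-19 + (-15 - 3*1)) = -17 + 1/(-19 + (-15 - 3)) = -17 + 1/(-19 - 18) = -17 + 1/(-37) = -17 - 1/37 = -630/37 ≈ -17.027)
(((6*4)*U)*z)*40 = (((6*4)*(-45/2))*(-630/37))*40 = ((24*(-45/2))*(-630/37))*40 = -540*(-630/37)*40 = (340200/37)*40 = 13608000/37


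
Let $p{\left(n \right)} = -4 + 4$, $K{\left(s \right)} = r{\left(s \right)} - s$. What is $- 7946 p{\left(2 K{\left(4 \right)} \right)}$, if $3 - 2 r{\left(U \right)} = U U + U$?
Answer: $0$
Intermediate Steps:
$r{\left(U \right)} = \frac{3}{2} - \frac{U}{2} - \frac{U^{2}}{2}$ ($r{\left(U \right)} = \frac{3}{2} - \frac{U U + U}{2} = \frac{3}{2} - \frac{U^{2} + U}{2} = \frac{3}{2} - \frac{U + U^{2}}{2} = \frac{3}{2} - \left(\frac{U}{2} + \frac{U^{2}}{2}\right) = \frac{3}{2} - \frac{U}{2} - \frac{U^{2}}{2}$)
$K{\left(s \right)} = \frac{3}{2} - \frac{3 s}{2} - \frac{s^{2}}{2}$ ($K{\left(s \right)} = \left(\frac{3}{2} - \frac{s}{2} - \frac{s^{2}}{2}\right) - s = \frac{3}{2} - \frac{3 s}{2} - \frac{s^{2}}{2}$)
$p{\left(n \right)} = 0$
$- 7946 p{\left(2 K{\left(4 \right)} \right)} = \left(-7946\right) 0 = 0$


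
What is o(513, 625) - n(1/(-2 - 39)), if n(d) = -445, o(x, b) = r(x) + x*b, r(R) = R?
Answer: 321583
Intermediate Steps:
o(x, b) = x + b*x (o(x, b) = x + x*b = x + b*x)
o(513, 625) - n(1/(-2 - 39)) = 513*(1 + 625) - 1*(-445) = 513*626 + 445 = 321138 + 445 = 321583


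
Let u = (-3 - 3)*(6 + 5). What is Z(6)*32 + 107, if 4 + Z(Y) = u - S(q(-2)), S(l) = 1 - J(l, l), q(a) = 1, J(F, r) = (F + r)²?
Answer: -2037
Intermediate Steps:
u = -66 (u = -6*11 = -66)
S(l) = 1 - 4*l² (S(l) = 1 - (l + l)² = 1 - (2*l)² = 1 - 4*l²)
Z(Y) = -67 (Z(Y) = -4 + (-66 - (1 - 4*1²)) = -4 + (-66 - (1 - 4*1)) = -4 + (-66 - (1 - 4)) = -4 + (-66 - 1*(-3)) = -4 + (-66 + 3) = -4 - 63 = -67)
Z(6)*32 + 107 = -67*32 + 107 = -2144 + 107 = -2037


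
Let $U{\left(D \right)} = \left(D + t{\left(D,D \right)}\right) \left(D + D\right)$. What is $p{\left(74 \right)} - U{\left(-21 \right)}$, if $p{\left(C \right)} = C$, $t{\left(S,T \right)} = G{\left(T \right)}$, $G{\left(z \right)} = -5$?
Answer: $-1018$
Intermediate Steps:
$t{\left(S,T \right)} = -5$
$U{\left(D \right)} = 2 D \left(-5 + D\right)$ ($U{\left(D \right)} = \left(D - 5\right) \left(D + D\right) = \left(-5 + D\right) 2 D = 2 D \left(-5 + D\right)$)
$p{\left(74 \right)} - U{\left(-21 \right)} = 74 - 2 \left(-21\right) \left(-5 - 21\right) = 74 - 2 \left(-21\right) \left(-26\right) = 74 - 1092 = -1018$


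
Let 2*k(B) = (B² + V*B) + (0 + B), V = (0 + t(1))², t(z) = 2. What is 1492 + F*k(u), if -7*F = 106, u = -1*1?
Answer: 10656/7 ≈ 1522.3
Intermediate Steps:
u = -1
V = 4 (V = (0 + 2)² = 2² = 4)
F = -106/7 (F = -⅐*106 = -106/7 ≈ -15.143)
k(B) = B²/2 + 5*B/2 (k(B) = ((B² + 4*B) + (0 + B))/2 = ((B² + 4*B) + B)/2 = (B² + 5*B)/2 = B²/2 + 5*B/2)
1492 + F*k(u) = 1492 - 53*(-1)*(5 - 1)/7 = 1492 - 53*(-1)*4/7 = 1492 - 106/7*(-2) = 1492 + 212/7 = 10656/7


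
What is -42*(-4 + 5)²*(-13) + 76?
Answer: 622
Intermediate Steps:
-42*(-4 + 5)²*(-13) + 76 = -42*1²*(-13) + 76 = -42*(-13) + 76 = 546 + 76 = 622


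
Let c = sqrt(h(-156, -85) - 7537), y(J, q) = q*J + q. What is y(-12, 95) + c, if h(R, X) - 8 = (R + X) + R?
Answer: -1045 + I*sqrt(7926) ≈ -1045.0 + 89.028*I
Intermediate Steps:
h(R, X) = 8 + X + 2*R (h(R, X) = 8 + ((R + X) + R) = 8 + (X + 2*R) = 8 + X + 2*R)
y(J, q) = q + J*q (y(J, q) = J*q + q = q + J*q)
c = I*sqrt(7926) (c = sqrt((8 - 85 + 2*(-156)) - 7537) = sqrt((8 - 85 - 312) - 7537) = sqrt(-389 - 7537) = sqrt(-7926) = I*sqrt(7926) ≈ 89.028*I)
y(-12, 95) + c = 95*(1 - 12) + I*sqrt(7926) = 95*(-11) + I*sqrt(7926) = -1045 + I*sqrt(7926)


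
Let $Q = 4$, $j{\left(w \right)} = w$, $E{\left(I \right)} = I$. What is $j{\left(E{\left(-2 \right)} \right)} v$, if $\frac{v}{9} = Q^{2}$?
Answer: $-288$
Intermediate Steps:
$v = 144$ ($v = 9 \cdot 4^{2} = 9 \cdot 16 = 144$)
$j{\left(E{\left(-2 \right)} \right)} v = \left(-2\right) 144 = -288$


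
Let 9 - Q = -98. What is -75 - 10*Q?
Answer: -1145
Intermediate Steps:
Q = 107 (Q = 9 - 1*(-98) = 9 + 98 = 107)
-75 - 10*Q = -75 - 10*107 = -75 - 1070 = -1145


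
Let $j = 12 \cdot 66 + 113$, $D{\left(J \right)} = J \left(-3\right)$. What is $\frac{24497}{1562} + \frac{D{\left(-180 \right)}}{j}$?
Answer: $\frac{418423}{25702} \approx 16.28$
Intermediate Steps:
$D{\left(J \right)} = - 3 J$
$j = 905$ ($j = 792 + 113 = 905$)
$\frac{24497}{1562} + \frac{D{\left(-180 \right)}}{j} = \frac{24497}{1562} + \frac{\left(-3\right) \left(-180\right)}{905} = 24497 \cdot \frac{1}{1562} + 540 \cdot \frac{1}{905} = \frac{2227}{142} + \frac{108}{181} = \frac{418423}{25702}$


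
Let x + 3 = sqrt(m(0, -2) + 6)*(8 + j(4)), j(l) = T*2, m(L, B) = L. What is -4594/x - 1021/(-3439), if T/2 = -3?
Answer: -15769157/99731 + 18376*sqrt(6)/87 ≈ 359.26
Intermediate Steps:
T = -6 (T = 2*(-3) = -6)
j(l) = -12 (j(l) = -6*2 = -12)
x = -3 - 4*sqrt(6) (x = -3 + sqrt(0 + 6)*(8 - 12) = -3 + sqrt(6)*(-4) = -3 - 4*sqrt(6) ≈ -12.798)
-4594/x - 1021/(-3439) = -4594/(-3 - 4*sqrt(6)) - 1021/(-3439) = -4594/(-3 - 4*sqrt(6)) - 1021*(-1/3439) = -4594/(-3 - 4*sqrt(6)) + 1021/3439 = 1021/3439 - 4594/(-3 - 4*sqrt(6))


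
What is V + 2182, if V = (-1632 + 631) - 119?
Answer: 1062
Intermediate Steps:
V = -1120 (V = -1001 - 119 = -1120)
V + 2182 = -1120 + 2182 = 1062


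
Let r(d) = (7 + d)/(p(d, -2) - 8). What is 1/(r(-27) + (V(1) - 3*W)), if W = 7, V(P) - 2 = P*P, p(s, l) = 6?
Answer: -1/8 ≈ -0.12500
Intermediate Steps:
V(P) = 2 + P**2 (V(P) = 2 + P*P = 2 + P**2)
r(d) = -7/2 - d/2 (r(d) = (7 + d)/(6 - 8) = (7 + d)/(-2) = (7 + d)*(-1/2) = -7/2 - d/2)
1/(r(-27) + (V(1) - 3*W)) = 1/((-7/2 - 1/2*(-27)) + ((2 + 1**2) - 3*7)) = 1/((-7/2 + 27/2) + ((2 + 1) - 21)) = 1/(10 + (3 - 21)) = 1/(10 - 18) = 1/(-8) = -1/8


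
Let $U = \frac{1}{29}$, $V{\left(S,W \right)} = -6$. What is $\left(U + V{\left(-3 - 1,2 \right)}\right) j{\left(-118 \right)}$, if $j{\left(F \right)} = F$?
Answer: $\frac{20414}{29} \approx 703.93$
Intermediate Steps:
$U = \frac{1}{29} \approx 0.034483$
$\left(U + V{\left(-3 - 1,2 \right)}\right) j{\left(-118 \right)} = \left(\frac{1}{29} - 6\right) \left(-118\right) = \left(- \frac{173}{29}\right) \left(-118\right) = \frac{20414}{29}$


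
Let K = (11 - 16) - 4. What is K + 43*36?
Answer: 1539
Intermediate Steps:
K = -9 (K = -5 - 4 = -9)
K + 43*36 = -9 + 43*36 = -9 + 1548 = 1539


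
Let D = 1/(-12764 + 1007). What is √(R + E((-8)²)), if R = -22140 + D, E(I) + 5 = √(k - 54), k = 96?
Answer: √(-3061038011862 + 138227049*√42)/11757 ≈ 148.79*I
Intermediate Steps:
D = -1/11757 (D = 1/(-11757) = -1/11757 ≈ -8.5056e-5)
E(I) = -5 + √42 (E(I) = -5 + √(96 - 54) = -5 + √42)
R = -260299981/11757 (R = -22140 - 1/11757 = -260299981/11757 ≈ -22140.)
√(R + E((-8)²)) = √(-260299981/11757 + (-5 + √42)) = √(-260358766/11757 + √42)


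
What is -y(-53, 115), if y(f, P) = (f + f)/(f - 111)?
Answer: -53/82 ≈ -0.64634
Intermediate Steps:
y(f, P) = 2*f/(-111 + f) (y(f, P) = (2*f)/(-111 + f) = 2*f/(-111 + f))
-y(-53, 115) = -2*(-53)/(-111 - 53) = -2*(-53)/(-164) = -2*(-53)*(-1)/164 = -1*53/82 = -53/82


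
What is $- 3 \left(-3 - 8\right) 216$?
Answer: $7128$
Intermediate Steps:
$- 3 \left(-3 - 8\right) 216 = \left(-3\right) \left(-11\right) 216 = 33 \cdot 216 = 7128$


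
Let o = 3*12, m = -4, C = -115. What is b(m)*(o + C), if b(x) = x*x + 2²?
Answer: -1580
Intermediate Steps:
b(x) = 4 + x² (b(x) = x² + 4 = 4 + x²)
o = 36
b(m)*(o + C) = (4 + (-4)²)*(36 - 115) = (4 + 16)*(-79) = 20*(-79) = -1580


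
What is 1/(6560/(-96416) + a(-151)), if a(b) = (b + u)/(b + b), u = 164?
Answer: -909926/101079 ≈ -9.0021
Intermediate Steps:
a(b) = (164 + b)/(2*b) (a(b) = (b + 164)/(b + b) = (164 + b)/((2*b)) = (164 + b)*(1/(2*b)) = (164 + b)/(2*b))
1/(6560/(-96416) + a(-151)) = 1/(6560/(-96416) + (½)*(164 - 151)/(-151)) = 1/(6560*(-1/96416) + (½)*(-1/151)*13) = 1/(-205/3013 - 13/302) = 1/(-101079/909926) = -909926/101079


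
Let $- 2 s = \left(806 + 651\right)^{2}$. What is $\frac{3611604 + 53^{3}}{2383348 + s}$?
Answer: $\frac{7520962}{2643847} \approx 2.8447$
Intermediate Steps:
$s = - \frac{2122849}{2}$ ($s = - \frac{\left(806 + 651\right)^{2}}{2} = - \frac{1457^{2}}{2} = \left(- \frac{1}{2}\right) 2122849 = - \frac{2122849}{2} \approx -1.0614 \cdot 10^{6}$)
$\frac{3611604 + 53^{3}}{2383348 + s} = \frac{3611604 + 53^{3}}{2383348 - \frac{2122849}{2}} = \frac{3611604 + 148877}{\frac{2643847}{2}} = 3760481 \cdot \frac{2}{2643847} = \frac{7520962}{2643847}$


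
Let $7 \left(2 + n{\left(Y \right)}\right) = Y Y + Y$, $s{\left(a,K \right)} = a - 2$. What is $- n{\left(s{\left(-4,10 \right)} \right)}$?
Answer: $- \frac{16}{7} \approx -2.2857$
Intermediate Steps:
$s{\left(a,K \right)} = -2 + a$
$n{\left(Y \right)} = -2 + \frac{Y}{7} + \frac{Y^{2}}{7}$ ($n{\left(Y \right)} = -2 + \frac{Y Y + Y}{7} = -2 + \frac{Y^{2} + Y}{7} = -2 + \frac{Y + Y^{2}}{7} = -2 + \left(\frac{Y}{7} + \frac{Y^{2}}{7}\right) = -2 + \frac{Y}{7} + \frac{Y^{2}}{7}$)
$- n{\left(s{\left(-4,10 \right)} \right)} = - (-2 + \frac{-2 - 4}{7} + \frac{\left(-2 - 4\right)^{2}}{7}) = - (-2 + \frac{1}{7} \left(-6\right) + \frac{\left(-6\right)^{2}}{7}) = - (-2 - \frac{6}{7} + \frac{1}{7} \cdot 36) = - (-2 - \frac{6}{7} + \frac{36}{7}) = \left(-1\right) \frac{16}{7} = - \frac{16}{7}$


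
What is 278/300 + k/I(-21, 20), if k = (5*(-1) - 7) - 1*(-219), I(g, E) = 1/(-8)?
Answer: -248261/150 ≈ -1655.1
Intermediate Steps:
I(g, E) = -⅛
k = 207 (k = (-5 - 7) + 219 = -12 + 219 = 207)
278/300 + k/I(-21, 20) = 278/300 + 207/(-⅛) = 278*(1/300) + 207*(-8) = 139/150 - 1656 = -248261/150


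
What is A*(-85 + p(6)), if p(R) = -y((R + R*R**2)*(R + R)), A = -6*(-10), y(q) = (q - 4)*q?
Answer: -425179500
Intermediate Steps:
y(q) = q*(-4 + q) (y(q) = (-4 + q)*q = q*(-4 + q))
A = 60
p(R) = -2*R*(-4 + 2*R*(R + R**3))*(R + R**3) (p(R) = -(R + R*R**2)*(R + R)*(-4 + (R + R*R**2)*(R + R)) = -(R + R**3)*(2*R)*(-4 + (R + R**3)*(2*R)) = -2*R*(R + R**3)*(-4 + 2*R*(R + R**3)) = -2*R*(-4 + 2*R*(R + R**3))*(R + R**3))
A*(-85 + p(6)) = 60*(-85 + 4*6**2*(2 + 6**2 - 1*6**6 - 2*6**4)) = 60*(-85 + 4*36*(2 + 36 - 1*46656 - 2*1296)) = 60*(-85 + 4*36*(2 + 36 - 46656 - 2592)) = 60*(-85 + 4*36*(-49210)) = 60*(-85 - 7086240) = 60*(-7086325) = -425179500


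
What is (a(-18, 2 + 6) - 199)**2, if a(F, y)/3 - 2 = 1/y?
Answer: 2374681/64 ≈ 37104.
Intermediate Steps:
a(F, y) = 6 + 3/y
(a(-18, 2 + 6) - 199)**2 = ((6 + 3/(2 + 6)) - 199)**2 = ((6 + 3/8) - 199)**2 = (51/8 - 199)**2 = (-1541/8)**2 = 2374681/64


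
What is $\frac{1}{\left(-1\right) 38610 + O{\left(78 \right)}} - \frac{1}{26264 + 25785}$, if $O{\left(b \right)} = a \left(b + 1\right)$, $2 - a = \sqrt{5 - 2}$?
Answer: $- \frac{3479925729}{76956402553469} + \frac{79 \sqrt{3}}{1478537581} \approx -4.5127 \cdot 10^{-5}$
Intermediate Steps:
$a = 2 - \sqrt{3}$ ($a = 2 - \sqrt{5 - 2} = 2 - \sqrt{3} \approx 0.26795$)
$O{\left(b \right)} = \left(1 + b\right) \left(2 - \sqrt{3}\right)$ ($O{\left(b \right)} = \left(2 - \sqrt{3}\right) \left(b + 1\right) = \left(2 - \sqrt{3}\right) \left(1 + b\right) = \left(1 + b\right) \left(2 - \sqrt{3}\right)$)
$\frac{1}{\left(-1\right) 38610 + O{\left(78 \right)}} - \frac{1}{26264 + 25785} = \frac{1}{\left(-1\right) 38610 + \left(1 + 78\right) \left(2 - \sqrt{3}\right)} - \frac{1}{26264 + 25785} = \frac{1}{-38610 + 79 \left(2 - \sqrt{3}\right)} - \frac{1}{52049} = \frac{1}{-38610 + \left(158 - 79 \sqrt{3}\right)} - \frac{1}{52049} = \frac{1}{-38452 - 79 \sqrt{3}} - \frac{1}{52049} = - \frac{1}{52049} + \frac{1}{-38452 - 79 \sqrt{3}}$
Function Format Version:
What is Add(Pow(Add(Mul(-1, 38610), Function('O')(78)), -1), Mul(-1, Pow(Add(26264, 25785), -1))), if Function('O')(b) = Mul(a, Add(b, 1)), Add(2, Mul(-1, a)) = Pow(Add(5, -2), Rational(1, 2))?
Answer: Add(Rational(-3479925729, 76956402553469), Mul(Rational(79, 1478537581), Pow(3, Rational(1, 2)))) ≈ -4.5127e-5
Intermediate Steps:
a = Add(2, Mul(-1, Pow(3, Rational(1, 2)))) (a = Add(2, Mul(-1, Pow(Add(5, -2), Rational(1, 2)))) = Add(2, Mul(-1, Pow(3, Rational(1, 2)))) ≈ 0.26795)
Function('O')(b) = Mul(Add(1, b), Add(2, Mul(-1, Pow(3, Rational(1, 2))))) (Function('O')(b) = Mul(Add(2, Mul(-1, Pow(3, Rational(1, 2)))), Add(b, 1)) = Mul(Add(2, Mul(-1, Pow(3, Rational(1, 2)))), Add(1, b)) = Mul(Add(1, b), Add(2, Mul(-1, Pow(3, Rational(1, 2))))))
Add(Pow(Add(Mul(-1, 38610), Function('O')(78)), -1), Mul(-1, Pow(Add(26264, 25785), -1))) = Add(Pow(Add(Mul(-1, 38610), Mul(Add(1, 78), Add(2, Mul(-1, Pow(3, Rational(1, 2)))))), -1), Mul(-1, Pow(Add(26264, 25785), -1))) = Add(Pow(Add(-38610, Mul(79, Add(2, Mul(-1, Pow(3, Rational(1, 2)))))), -1), Mul(-1, Pow(52049, -1))) = Add(Pow(Add(-38610, Add(158, Mul(-79, Pow(3, Rational(1, 2))))), -1), Mul(-1, Rational(1, 52049))) = Add(Pow(Add(-38452, Mul(-79, Pow(3, Rational(1, 2)))), -1), Rational(-1, 52049)) = Add(Rational(-1, 52049), Pow(Add(-38452, Mul(-79, Pow(3, Rational(1, 2)))), -1))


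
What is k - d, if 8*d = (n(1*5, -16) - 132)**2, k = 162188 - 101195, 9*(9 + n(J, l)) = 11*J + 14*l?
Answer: 9363905/162 ≈ 57802.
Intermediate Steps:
n(J, l) = -9 + 11*J/9 + 14*l/9 (n(J, l) = -9 + (11*J + 14*l)/9 = -9 + (11*J/9 + 14*l/9) = -9 + 11*J/9 + 14*l/9)
k = 60993
d = 516961/162 (d = ((-9 + 11*(1*5)/9 + (14/9)*(-16)) - 132)**2/8 = ((-9 + (11/9)*5 - 224/9) - 132)**2/8 = ((-9 + 55/9 - 224/9) - 132)**2/8 = (-250/9 - 132)**2/8 = (-1438/9)**2/8 = (1/8)*(2067844/81) = 516961/162 ≈ 3191.1)
k - d = 60993 - 1*516961/162 = 60993 - 516961/162 = 9363905/162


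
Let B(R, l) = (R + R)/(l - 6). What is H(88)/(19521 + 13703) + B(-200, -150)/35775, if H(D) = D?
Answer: 630511/231774777 ≈ 0.0027204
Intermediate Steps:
B(R, l) = 2*R/(-6 + l) (B(R, l) = (2*R)/(-6 + l) = 2*R/(-6 + l))
H(88)/(19521 + 13703) + B(-200, -150)/35775 = 88/(19521 + 13703) + (2*(-200)/(-6 - 150))/35775 = 88/33224 + (2*(-200)/(-156))*(1/35775) = 88*(1/33224) + (2*(-200)*(-1/156))*(1/35775) = 11/4153 + (100/39)*(1/35775) = 11/4153 + 4/55809 = 630511/231774777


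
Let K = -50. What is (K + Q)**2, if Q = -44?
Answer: 8836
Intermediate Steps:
(K + Q)**2 = (-50 - 44)**2 = (-94)**2 = 8836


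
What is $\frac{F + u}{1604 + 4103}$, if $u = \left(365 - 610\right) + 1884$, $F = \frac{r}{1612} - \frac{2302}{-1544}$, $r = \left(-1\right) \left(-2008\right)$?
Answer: $\frac{510770521}{1775539012} \approx 0.28767$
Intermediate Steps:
$r = 2008$
$F = \frac{851397}{311116}$ ($F = \frac{2008}{1612} - \frac{2302}{-1544} = 2008 \cdot \frac{1}{1612} - - \frac{1151}{772} = \frac{502}{403} + \frac{1151}{772} = \frac{851397}{311116} \approx 2.7366$)
$u = 1639$ ($u = -245 + 1884 = 1639$)
$\frac{F + u}{1604 + 4103} = \frac{\frac{851397}{311116} + 1639}{1604 + 4103} = \frac{510770521}{311116 \cdot 5707} = \frac{510770521}{311116} \cdot \frac{1}{5707} = \frac{510770521}{1775539012}$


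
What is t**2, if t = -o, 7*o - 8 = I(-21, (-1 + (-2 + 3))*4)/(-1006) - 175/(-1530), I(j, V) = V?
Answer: 6165289/4588164 ≈ 1.3437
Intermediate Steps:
o = 2483/2142 (o = 8/7 + (((-1 + (-2 + 3))*4)/(-1006) - 175/(-1530))/7 = 8/7 + (((-1 + 1)*4)*(-1/1006) - 175*(-1/1530))/7 = 8/7 + ((0*4)*(-1/1006) + 35/306)/7 = 8/7 + (0*(-1/1006) + 35/306)/7 = 8/7 + (0 + 35/306)/7 = 8/7 + (1/7)*(35/306) = 8/7 + 5/306 = 2483/2142 ≈ 1.1592)
t = -2483/2142 (t = -1*2483/2142 = -2483/2142 ≈ -1.1592)
t**2 = (-2483/2142)**2 = 6165289/4588164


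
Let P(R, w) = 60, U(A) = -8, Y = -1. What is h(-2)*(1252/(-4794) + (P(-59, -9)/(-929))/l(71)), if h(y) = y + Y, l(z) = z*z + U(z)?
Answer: 2927105102/3735849943 ≈ 0.78352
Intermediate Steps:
l(z) = -8 + z² (l(z) = z*z - 8 = z² - 8 = -8 + z²)
h(y) = -1 + y (h(y) = y - 1 = -1 + y)
h(-2)*(1252/(-4794) + (P(-59, -9)/(-929))/l(71)) = (-1 - 2)*(1252/(-4794) + (60/(-929))/(-8 + 71²)) = -3*(1252*(-1/4794) + (60*(-1/929))/(-8 + 5041)) = -3*(-626/2397 - 60/929/5033) = -3*(-626/2397 - 60/929*1/5033) = -3*(-626/2397 - 60/4675657) = -3*(-2927105102/11207549829) = 2927105102/3735849943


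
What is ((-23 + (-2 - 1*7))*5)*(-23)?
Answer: 3680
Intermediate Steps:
((-23 + (-2 - 1*7))*5)*(-23) = ((-23 + (-2 - 7))*5)*(-23) = ((-23 - 9)*5)*(-23) = -32*5*(-23) = -160*(-23) = 3680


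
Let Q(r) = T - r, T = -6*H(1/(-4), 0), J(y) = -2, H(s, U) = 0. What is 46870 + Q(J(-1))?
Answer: 46872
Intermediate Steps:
T = 0 (T = -6*0 = 0)
Q(r) = -r (Q(r) = 0 - r = -r)
46870 + Q(J(-1)) = 46870 - 1*(-2) = 46870 + 2 = 46872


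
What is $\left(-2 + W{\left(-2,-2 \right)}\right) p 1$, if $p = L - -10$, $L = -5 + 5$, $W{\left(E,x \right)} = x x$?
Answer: $20$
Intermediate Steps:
$W{\left(E,x \right)} = x^{2}$
$L = 0$
$p = 10$ ($p = 0 - -10 = 0 + 10 = 10$)
$\left(-2 + W{\left(-2,-2 \right)}\right) p 1 = \left(-2 + \left(-2\right)^{2}\right) 10 \cdot 1 = \left(-2 + 4\right) 10 \cdot 1 = 2 \cdot 10 \cdot 1 = 20 \cdot 1 = 20$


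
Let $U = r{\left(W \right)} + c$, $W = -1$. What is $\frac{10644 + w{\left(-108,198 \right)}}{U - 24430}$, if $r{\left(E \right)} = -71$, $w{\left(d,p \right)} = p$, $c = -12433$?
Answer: $- \frac{5421}{18467} \approx -0.29355$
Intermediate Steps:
$U = -12504$ ($U = -71 - 12433 = -12504$)
$\frac{10644 + w{\left(-108,198 \right)}}{U - 24430} = \frac{10644 + 198}{-12504 - 24430} = \frac{10842}{-36934} = 10842 \left(- \frac{1}{36934}\right) = - \frac{5421}{18467}$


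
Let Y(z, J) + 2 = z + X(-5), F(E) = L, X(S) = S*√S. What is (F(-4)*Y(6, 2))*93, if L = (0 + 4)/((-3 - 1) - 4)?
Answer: -186 + 465*I*√5/2 ≈ -186.0 + 519.89*I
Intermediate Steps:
X(S) = S^(3/2)
L = -½ (L = 4/(-4 - 4) = 4/(-8) = 4*(-⅛) = -½ ≈ -0.50000)
F(E) = -½
Y(z, J) = -2 + z - 5*I*√5 (Y(z, J) = -2 + (z + (-5)^(3/2)) = -2 + (z - 5*I*√5) = -2 + z - 5*I*√5)
(F(-4)*Y(6, 2))*93 = -(-2 + 6 - 5*I*√5)/2*93 = -(4 - 5*I*√5)/2*93 = (-2 + 5*I*√5/2)*93 = -186 + 465*I*√5/2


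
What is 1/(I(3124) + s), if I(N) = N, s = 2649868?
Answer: 1/2652992 ≈ 3.7693e-7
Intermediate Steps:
1/(I(3124) + s) = 1/(3124 + 2649868) = 1/2652992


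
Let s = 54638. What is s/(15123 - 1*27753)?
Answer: -27319/6315 ≈ -4.3260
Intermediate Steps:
s/(15123 - 1*27753) = 54638/(15123 - 1*27753) = 54638/(15123 - 27753) = 54638/(-12630) = 54638*(-1/12630) = -27319/6315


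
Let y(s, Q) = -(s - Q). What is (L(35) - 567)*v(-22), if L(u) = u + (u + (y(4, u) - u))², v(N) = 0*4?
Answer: 0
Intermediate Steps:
v(N) = 0
y(s, Q) = Q - s
L(u) = u + (-4 + u)² (L(u) = u + (u + ((u - 1*4) - u))² = u + (u + ((u - 4) - u))² = u + (u + ((-4 + u) - u))² = u + (u - 4)² = u + (-4 + u)²)
(L(35) - 567)*v(-22) = ((35 + (-4 + 35)²) - 567)*0 = ((35 + 31²) - 567)*0 = ((35 + 961) - 567)*0 = (996 - 567)*0 = 429*0 = 0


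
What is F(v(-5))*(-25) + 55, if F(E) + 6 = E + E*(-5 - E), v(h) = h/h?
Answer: 330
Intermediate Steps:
v(h) = 1
F(E) = -6 + E + E*(-5 - E) (F(E) = -6 + (E + E*(-5 - E)) = -6 + E + E*(-5 - E))
F(v(-5))*(-25) + 55 = (-6 - 1*1² - 4*1)*(-25) + 55 = (-6 - 1*1 - 4)*(-25) + 55 = (-6 - 1 - 4)*(-25) + 55 = -11*(-25) + 55 = 275 + 55 = 330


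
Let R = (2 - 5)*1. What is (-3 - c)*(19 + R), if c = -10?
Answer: 112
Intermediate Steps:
R = -3 (R = -3*1 = -3)
(-3 - c)*(19 + R) = (-3 - 1*(-10))*(19 - 3) = (-3 + 10)*16 = 7*16 = 112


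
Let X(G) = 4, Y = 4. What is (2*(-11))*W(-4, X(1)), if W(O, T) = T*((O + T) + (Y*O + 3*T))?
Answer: 352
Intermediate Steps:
W(O, T) = T*(4*T + 5*O) (W(O, T) = T*((O + T) + (4*O + 3*T)) = T*((O + T) + (3*T + 4*O)) = T*(4*T + 5*O))
(2*(-11))*W(-4, X(1)) = (2*(-11))*(4*(4*4 + 5*(-4))) = -88*(16 - 20) = -88*(-4) = -22*(-16) = 352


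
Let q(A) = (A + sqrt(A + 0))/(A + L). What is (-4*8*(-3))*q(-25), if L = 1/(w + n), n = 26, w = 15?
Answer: 3075/32 - 615*I/32 ≈ 96.094 - 19.219*I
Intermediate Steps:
L = 1/41 (L = 1/(15 + 26) = 1/41 ≈ 0.024390)
q(A) = (A + sqrt(A))/(1/41 + A) (q(A) = (A + sqrt(A + 0))/(A + 1/41) = (A + sqrt(A))/(1/41 + A))
(-4*8*(-3))*q(-25) = (-4*8*(-3))*(41*(-25 + sqrt(-25))/(1 + 41*(-25))) = (-32*(-3))*(41*(-25 + 5*I)/(1 - 1025)) = 96*(41*(-25 + 5*I)/(-1024)) = 96*(41*(-1/1024)*(-25 + 5*I)) = 96*(1025/1024 - 205*I/1024) = 3075/32 - 615*I/32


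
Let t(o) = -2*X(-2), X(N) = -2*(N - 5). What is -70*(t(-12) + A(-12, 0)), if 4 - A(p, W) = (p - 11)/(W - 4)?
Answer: 4165/2 ≈ 2082.5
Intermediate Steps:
X(N) = 10 - 2*N (X(N) = -2*(-5 + N) = 10 - 2*N)
t(o) = -28 (t(o) = -2*(10 - 2*(-2)) = -2*(10 + 4) = -2*14 = -28)
A(p, W) = 4 - (-11 + p)/(-4 + W) (A(p, W) = 4 - (p - 11)/(W - 4) = 4 - (-11 + p)/(-4 + W))
-70*(t(-12) + A(-12, 0)) = -70*(-28 + (-5 - 1*(-12) + 4*0)/(-4 + 0)) = -70*(-28 + (-5 + 12 + 0)/(-4)) = -70*(-28 - 1/4*7) = -70*(-28 - 7/4) = -70*(-119/4) = 4165/2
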